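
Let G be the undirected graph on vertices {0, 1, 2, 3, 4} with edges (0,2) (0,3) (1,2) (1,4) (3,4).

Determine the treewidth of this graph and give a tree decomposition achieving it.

Every bag has size at most 3, so the width is 3 − 1 = 2 and tw(G) ≤ 2. For the lower bound, G contains the cycle 1–4–3–0–2–1, so G is not a forest; only forests have treewidth ≤ 1, hence tw(G) ≥ 2. The upper and lower bounds meet at 2, so that is the treewidth.

Treewidth 2.
Bags: B1 = {1, 3, 4}  B2 = {0, 1, 3}  B3 = {0, 1, 2}
Tree: B1–B2, B2–B3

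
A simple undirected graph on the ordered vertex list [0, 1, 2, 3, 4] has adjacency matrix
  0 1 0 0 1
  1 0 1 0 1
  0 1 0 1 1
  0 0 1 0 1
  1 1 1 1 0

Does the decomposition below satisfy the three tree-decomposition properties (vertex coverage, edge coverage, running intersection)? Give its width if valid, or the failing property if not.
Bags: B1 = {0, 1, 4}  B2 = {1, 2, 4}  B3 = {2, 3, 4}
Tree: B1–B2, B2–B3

Vertex coverage: the bags together contain {0, 1, 2, 3, 4}, the full vertex set. Edge coverage: each edge of G has both endpoints in at least one bag. Running intersection: for every vertex, the bags containing it form a connected subtree. All three properties hold, so this is a valid tree decomposition of width max|bag| − 1 = 2, and hence tw(G) ≤ 2.

Yes; width 2.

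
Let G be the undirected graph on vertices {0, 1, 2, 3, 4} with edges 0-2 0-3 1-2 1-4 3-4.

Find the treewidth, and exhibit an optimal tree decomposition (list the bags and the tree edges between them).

Treewidth 2.
Bags: B1 = {0, 1, 2}  B2 = {0, 1, 3}  B3 = {1, 3, 4}
Tree: B1–B2, B2–B3

The largest bag has 3 vertices, giving width 2; this decomposition certifies tw(G) ≤ 2. For the lower bound, G contains the cycle 1–2–0–3–4–1, so G is not a forest; only forests have treewidth ≤ 1, hence tw(G) ≥ 2. Therefore the treewidth is 2.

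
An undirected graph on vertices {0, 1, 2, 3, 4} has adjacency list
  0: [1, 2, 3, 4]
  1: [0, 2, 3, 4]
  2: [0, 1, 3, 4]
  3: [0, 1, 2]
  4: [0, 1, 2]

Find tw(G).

A width-3 tree decomposition is:
Bags: B1 = {0, 1, 2, 3}  B2 = {0, 1, 2, 4}
Tree: B1–B2
The largest bag has 4 vertices, giving width 3; this decomposition certifies tw(G) ≤ 3. Conversely, {0, 1, 2, 3} is a clique of size 4, and the vertices of any clique must share a bag in every tree decomposition; so some bag has ≥ 4 vertices and tw(G) ≥ 3. Therefore the treewidth is 3.

3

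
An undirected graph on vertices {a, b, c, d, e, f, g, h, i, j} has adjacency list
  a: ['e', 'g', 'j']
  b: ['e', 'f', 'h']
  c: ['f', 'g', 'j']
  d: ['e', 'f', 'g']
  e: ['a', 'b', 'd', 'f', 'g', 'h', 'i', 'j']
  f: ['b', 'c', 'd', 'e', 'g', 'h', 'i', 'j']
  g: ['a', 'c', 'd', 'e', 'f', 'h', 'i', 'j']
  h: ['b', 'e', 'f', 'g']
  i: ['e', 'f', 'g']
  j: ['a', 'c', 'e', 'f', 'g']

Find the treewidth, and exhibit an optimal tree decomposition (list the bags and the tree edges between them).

Treewidth 3.
One such decomposition:
Bags: B1 = {e, f, g, j}  B2 = {e, f, g, i}  B3 = {c, f, g, j}  B4 = {d, e, f, g}  B5 = {e, f, g, h}  B6 = {a, e, g, j}  B7 = {b, e, f, h}
Tree: B1–B2, B1–B3, B2–B4, B2–B5, B1–B6, B5–B7

Each bag holds 4 vertices, so the decomposition has width 3, which upper-bounds the treewidth. Conversely, {a, e, g, j} is a clique of size 4, and the vertices of any clique must share a bag in every tree decomposition; so some bag has ≥ 4 vertices and tw(G) ≥ 3. Therefore the treewidth is 3.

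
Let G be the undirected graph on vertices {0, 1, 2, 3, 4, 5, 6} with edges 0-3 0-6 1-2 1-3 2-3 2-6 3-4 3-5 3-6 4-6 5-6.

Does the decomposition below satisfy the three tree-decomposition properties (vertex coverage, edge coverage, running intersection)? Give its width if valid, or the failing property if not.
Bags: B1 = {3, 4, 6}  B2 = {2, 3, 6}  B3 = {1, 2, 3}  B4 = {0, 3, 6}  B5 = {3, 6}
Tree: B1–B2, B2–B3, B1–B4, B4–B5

A tree decomposition must satisfy three properties: every vertex lies in some bag; for every edge, both endpoints lie together in some bag; and for every vertex, the bags containing it form a connected subtree. Here vertex 5 appears in no bag, so the decomposition is invalid.

No — vertex 5 appears in no bag.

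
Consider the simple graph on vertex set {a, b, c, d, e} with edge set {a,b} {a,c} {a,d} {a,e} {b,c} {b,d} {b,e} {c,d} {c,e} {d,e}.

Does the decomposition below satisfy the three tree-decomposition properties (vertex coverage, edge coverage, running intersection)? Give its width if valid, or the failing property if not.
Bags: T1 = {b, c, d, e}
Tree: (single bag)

A tree decomposition must satisfy three properties: every vertex lies in some bag; for every edge, both endpoints lie together in some bag; and for every vertex, the bags containing it form a connected subtree. Here vertex a appears in no bag, so the decomposition is invalid.

No — vertex a appears in no bag.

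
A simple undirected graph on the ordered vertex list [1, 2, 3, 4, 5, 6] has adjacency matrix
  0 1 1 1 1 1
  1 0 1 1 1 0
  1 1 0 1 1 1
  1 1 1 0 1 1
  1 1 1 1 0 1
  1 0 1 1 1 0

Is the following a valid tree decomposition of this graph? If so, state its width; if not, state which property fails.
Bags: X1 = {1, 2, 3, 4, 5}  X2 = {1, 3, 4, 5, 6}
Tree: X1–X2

Yes; width 4.

Checking the three conditions: (i) the bags cover all of {1, 2, 3, 4, 5, 6}; (ii) for each edge, some bag contains both endpoints; (iii) the bags containing any fixed vertex form a subtree. All hold, so the decomposition is valid with width 5 − 1 = 4.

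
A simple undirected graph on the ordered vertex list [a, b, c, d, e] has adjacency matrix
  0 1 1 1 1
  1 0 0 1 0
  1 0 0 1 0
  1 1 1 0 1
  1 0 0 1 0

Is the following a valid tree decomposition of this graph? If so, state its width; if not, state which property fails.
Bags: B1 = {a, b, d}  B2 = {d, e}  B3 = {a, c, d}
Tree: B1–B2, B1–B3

No — edge (a,e) lies in no bag.

A tree decomposition must satisfy three properties: every vertex lies in some bag; for every edge, both endpoints lie together in some bag; and for every vertex, the bags containing it form a connected subtree. Here edge (a,e) lies in no bag, so the decomposition is invalid.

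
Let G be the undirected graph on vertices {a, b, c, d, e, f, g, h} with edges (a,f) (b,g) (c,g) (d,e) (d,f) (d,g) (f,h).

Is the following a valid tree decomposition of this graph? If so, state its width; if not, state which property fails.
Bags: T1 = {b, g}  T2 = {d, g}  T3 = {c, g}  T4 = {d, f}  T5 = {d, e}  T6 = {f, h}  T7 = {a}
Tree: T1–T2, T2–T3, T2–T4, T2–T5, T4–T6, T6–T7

No — edge (f,a) lies in no bag.

A tree decomposition must satisfy three properties: every vertex lies in some bag; for every edge, both endpoints lie together in some bag; and for every vertex, the bags containing it form a connected subtree. Here edge (f,a) lies in no bag, so the decomposition is invalid.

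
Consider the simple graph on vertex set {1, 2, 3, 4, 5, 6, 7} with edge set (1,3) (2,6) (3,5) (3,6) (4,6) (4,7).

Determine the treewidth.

1

A width-1 tree decomposition is:
Bags: B1 = {3, 6}  B2 = {3, 5}  B3 = {2, 6}  B4 = {4, 6}  B5 = {4, 7}  B6 = {1, 3}
Tree: B1–B2, B1–B3, B3–B4, B4–B5, B1–B6
Every bag has size at most 2, so the width is 2 − 1 = 1 and tw(G) ≤ 1. Since G has at least one edge (e.g. 3–6), it is not an edgeless graph, so tw(G) ≥ 1. The upper and lower bounds meet at 1, so that is the treewidth.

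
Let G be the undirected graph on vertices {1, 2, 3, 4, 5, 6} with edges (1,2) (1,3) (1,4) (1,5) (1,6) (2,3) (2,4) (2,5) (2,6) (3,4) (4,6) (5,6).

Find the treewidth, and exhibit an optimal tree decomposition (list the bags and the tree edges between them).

Each bag holds 4 vertices, so the decomposition has width 3, which upper-bounds the treewidth. Conversely, {1, 2, 3, 4} is a clique of size 4, and the vertices of any clique must share a bag in every tree decomposition; so some bag has ≥ 4 vertices and tw(G) ≥ 3. The upper and lower bounds meet at 3, so that is the treewidth.

Treewidth 3.
Bags: B1 = {1, 2, 3, 4}  B2 = {1, 2, 4, 6}  B3 = {1, 2, 5, 6}
Tree: B1–B2, B2–B3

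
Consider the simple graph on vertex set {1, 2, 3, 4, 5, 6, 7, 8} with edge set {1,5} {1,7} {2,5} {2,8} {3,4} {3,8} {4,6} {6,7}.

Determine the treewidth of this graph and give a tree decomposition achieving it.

Each bag holds 3 vertices, so the decomposition has width 2, which upper-bounds the treewidth. Since 4–6–7–1–5–2–8–3–4 is a cycle in G, G is not acyclic. Forests are exactly the graphs of treewidth ≤ 1, so tw(G) ≥ 2. Combining the bounds, tw(G) = 2.

Treewidth 2.
One optimal decomposition is:
Bags: B1 = {4, 6, 7}  B2 = {1, 4, 7}  B3 = {1, 4, 5}  B4 = {2, 4, 5}  B5 = {2, 4, 8}  B6 = {3, 4, 8}
Tree: B1–B2, B2–B3, B3–B4, B4–B5, B5–B6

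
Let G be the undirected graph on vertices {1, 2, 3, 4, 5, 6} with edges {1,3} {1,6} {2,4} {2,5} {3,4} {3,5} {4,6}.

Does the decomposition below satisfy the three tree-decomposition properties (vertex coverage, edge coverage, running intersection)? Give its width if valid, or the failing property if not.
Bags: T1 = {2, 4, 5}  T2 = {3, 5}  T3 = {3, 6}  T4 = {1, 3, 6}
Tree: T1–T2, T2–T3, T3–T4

No — edge (4,3) lies in no bag.

A tree decomposition must satisfy three properties: every vertex lies in some bag; for every edge, both endpoints lie together in some bag; and for every vertex, the bags containing it form a connected subtree. Here edge (4,3) lies in no bag, so the decomposition is invalid.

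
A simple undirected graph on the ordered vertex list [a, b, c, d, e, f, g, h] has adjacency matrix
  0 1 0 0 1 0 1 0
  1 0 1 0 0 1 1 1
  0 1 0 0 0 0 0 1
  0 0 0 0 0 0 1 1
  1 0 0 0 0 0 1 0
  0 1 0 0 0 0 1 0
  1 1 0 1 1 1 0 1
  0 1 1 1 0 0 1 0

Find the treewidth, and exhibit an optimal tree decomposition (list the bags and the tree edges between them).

Treewidth 2.
One such decomposition:
Bags: B1 = {a, b, g}  B2 = {b, g, h}  B3 = {a, e, g}  B4 = {b, f, g}  B5 = {d, g, h}  B6 = {b, c, h}
Tree: B1–B2, B1–B3, B2–B4, B2–B5, B2–B6

The largest bag has 3 vertices, giving width 2; this decomposition certifies tw(G) ≤ 2. Conversely, {d, g, h} is a clique of size 3, and the vertices of any clique must share a bag in every tree decomposition; so some bag has ≥ 3 vertices and tw(G) ≥ 2. The upper and lower bounds meet at 2, so that is the treewidth.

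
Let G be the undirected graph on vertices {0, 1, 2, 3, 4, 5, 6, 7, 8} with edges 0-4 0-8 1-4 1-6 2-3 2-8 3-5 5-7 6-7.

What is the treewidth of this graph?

A width-2 tree decomposition is:
Bags: B1 = {0, 2, 8}  B2 = {0, 2, 3}  B3 = {0, 3, 5}  B4 = {0, 5, 7}  B5 = {0, 6, 7}  B6 = {0, 1, 6}  B7 = {0, 1, 4}
Tree: B1–B2, B2–B3, B3–B4, B4–B5, B5–B6, B6–B7
Every bag has size at most 3, so the width is 3 − 1 = 2 and tw(G) ≤ 2. The edges 0–8–2–3–5–7–6–1–4–0 form a cycle, so G is not a tree and its treewidth is at least 2. The upper and lower bounds meet at 2, so that is the treewidth.

2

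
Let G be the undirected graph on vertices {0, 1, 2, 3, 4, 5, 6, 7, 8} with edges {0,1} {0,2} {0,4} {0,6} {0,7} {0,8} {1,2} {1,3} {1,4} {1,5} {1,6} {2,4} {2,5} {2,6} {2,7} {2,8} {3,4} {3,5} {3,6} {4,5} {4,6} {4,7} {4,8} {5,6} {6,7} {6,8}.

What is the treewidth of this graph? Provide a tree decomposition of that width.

Each bag holds 5 vertices, so the decomposition has width 4, which upper-bounds the treewidth. On the other hand G contains the 5-clique {0, 2, 4, 6, 8}. A clique must lie in a single bag of any decomposition, so no decomposition can have width below 4. Hence tw(G) = 4 exactly.

Treewidth 4.
Bags: B1 = {0, 1, 2, 4, 6}  B2 = {0, 2, 4, 6, 8}  B3 = {1, 2, 4, 5, 6}  B4 = {1, 3, 4, 5, 6}  B5 = {0, 2, 4, 6, 7}
Tree: B1–B2, B1–B3, B3–B4, B1–B5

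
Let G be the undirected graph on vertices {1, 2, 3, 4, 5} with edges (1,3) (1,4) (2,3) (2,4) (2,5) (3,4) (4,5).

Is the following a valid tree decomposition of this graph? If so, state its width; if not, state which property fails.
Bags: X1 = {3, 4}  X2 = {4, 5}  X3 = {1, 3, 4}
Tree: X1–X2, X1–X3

A tree decomposition must satisfy three properties: every vertex lies in some bag; for every edge, both endpoints lie together in some bag; and for every vertex, the bags containing it form a connected subtree. Here vertex 2 appears in no bag, so the decomposition is invalid.

No — vertex 2 appears in no bag.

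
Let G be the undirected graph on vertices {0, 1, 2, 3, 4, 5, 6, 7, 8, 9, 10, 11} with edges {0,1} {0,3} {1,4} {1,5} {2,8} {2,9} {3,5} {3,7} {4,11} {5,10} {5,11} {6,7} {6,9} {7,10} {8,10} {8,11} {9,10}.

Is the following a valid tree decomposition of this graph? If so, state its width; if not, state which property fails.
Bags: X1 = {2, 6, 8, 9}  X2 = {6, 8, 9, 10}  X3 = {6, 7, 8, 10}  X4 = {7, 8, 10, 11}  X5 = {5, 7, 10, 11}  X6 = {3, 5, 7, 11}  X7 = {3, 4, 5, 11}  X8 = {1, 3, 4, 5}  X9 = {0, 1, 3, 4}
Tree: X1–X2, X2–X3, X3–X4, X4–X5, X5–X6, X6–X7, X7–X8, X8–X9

Yes; width 3.

Checking the three conditions: (i) the bags cover all of {0, 1, 2, 3, 4, 5, 6, 7, 8, 9, 10, 11}; (ii) for each edge, some bag contains both endpoints; (iii) the bags containing any fixed vertex form a subtree. All hold, so the decomposition is valid with width 4 − 1 = 3.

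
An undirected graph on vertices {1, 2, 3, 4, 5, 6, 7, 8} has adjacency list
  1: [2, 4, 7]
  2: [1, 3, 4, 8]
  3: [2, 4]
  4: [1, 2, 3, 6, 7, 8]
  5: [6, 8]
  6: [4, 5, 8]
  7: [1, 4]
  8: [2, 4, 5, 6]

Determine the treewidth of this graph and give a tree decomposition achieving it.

Treewidth 2.
One such decomposition:
Bags: B1 = {2, 4, 8}  B2 = {1, 2, 4}  B3 = {4, 6, 8}  B4 = {2, 3, 4}  B5 = {1, 4, 7}  B6 = {5, 6, 8}
Tree: B1–B2, B1–B3, B1–B4, B2–B5, B3–B6

The largest bag has 3 vertices, giving width 2; this decomposition certifies tw(G) ≤ 2. For the lower bound, the 3 vertices {2, 4, 8} are pairwise adjacent, and any tree decomposition puts a clique entirely inside one bag — forcing width ≥ 2. The upper and lower bounds meet at 2, so that is the treewidth.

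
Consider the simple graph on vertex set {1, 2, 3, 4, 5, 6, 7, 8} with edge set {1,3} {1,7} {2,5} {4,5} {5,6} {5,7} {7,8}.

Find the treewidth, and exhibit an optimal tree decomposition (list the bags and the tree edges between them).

Treewidth 1.
One such decomposition:
Bags: B1 = {5, 7}  B2 = {7, 8}  B3 = {1, 7}  B4 = {1, 3}  B5 = {4, 5}  B6 = {2, 5}  B7 = {5, 6}
Tree: B1–B2, B2–B3, B3–B4, B1–B5, B1–B6, B1–B7

Every bag has size at most 2, so the width is 2 − 1 = 1 and tw(G) ≤ 1. Since G has at least one edge (e.g. 7–5), it is not an edgeless graph, so tw(G) ≥ 1. Combining the bounds, tw(G) = 1.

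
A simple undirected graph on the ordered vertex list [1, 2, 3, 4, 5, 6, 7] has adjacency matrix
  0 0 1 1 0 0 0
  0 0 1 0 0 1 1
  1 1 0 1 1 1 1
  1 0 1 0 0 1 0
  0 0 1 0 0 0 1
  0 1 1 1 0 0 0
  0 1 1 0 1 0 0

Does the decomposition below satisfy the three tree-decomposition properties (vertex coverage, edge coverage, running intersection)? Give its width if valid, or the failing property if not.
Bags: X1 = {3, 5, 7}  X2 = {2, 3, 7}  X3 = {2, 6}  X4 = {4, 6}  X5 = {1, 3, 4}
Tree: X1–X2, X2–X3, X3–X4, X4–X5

A tree decomposition must satisfy three properties: every vertex lies in some bag; for every edge, both endpoints lie together in some bag; and for every vertex, the bags containing it form a connected subtree. Here edge (3,6) lies in no bag, so the decomposition is invalid.

No — edge (3,6) lies in no bag.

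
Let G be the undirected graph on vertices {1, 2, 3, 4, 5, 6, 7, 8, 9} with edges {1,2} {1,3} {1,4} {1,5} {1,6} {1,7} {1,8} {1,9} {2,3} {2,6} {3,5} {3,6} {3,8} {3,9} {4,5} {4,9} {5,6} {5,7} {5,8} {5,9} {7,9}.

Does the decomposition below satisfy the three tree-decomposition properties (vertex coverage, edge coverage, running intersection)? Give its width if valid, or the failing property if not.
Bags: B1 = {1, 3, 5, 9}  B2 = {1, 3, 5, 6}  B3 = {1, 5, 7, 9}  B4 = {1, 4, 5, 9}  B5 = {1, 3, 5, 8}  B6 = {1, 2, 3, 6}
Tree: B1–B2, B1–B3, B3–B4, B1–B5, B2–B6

Checking the three conditions: (i) the bags cover all of {1, 2, 3, 4, 5, 6, 7, 8, 9}; (ii) for each edge, some bag contains both endpoints; (iii) the bags containing any fixed vertex form a subtree. All hold, so the decomposition is valid with width 4 − 1 = 3.

Yes; width 3.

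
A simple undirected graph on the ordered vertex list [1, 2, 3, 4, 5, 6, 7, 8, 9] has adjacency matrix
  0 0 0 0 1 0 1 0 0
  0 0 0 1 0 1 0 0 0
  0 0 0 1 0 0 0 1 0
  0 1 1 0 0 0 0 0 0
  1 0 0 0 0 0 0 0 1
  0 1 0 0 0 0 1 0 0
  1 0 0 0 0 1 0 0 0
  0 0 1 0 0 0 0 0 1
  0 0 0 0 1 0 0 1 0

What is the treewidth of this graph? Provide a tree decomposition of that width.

The largest bag has 3 vertices, giving width 2; this decomposition certifies tw(G) ≤ 2. Since 5–9–8–3–4–2–6–7–1–5 is a cycle in G, G is not acyclic. Forests are exactly the graphs of treewidth ≤ 1, so tw(G) ≥ 2. Hence tw(G) = 2 exactly.

Treewidth 2.
One optimal decomposition is:
Bags: B1 = {5, 8, 9}  B2 = {3, 5, 8}  B3 = {3, 4, 5}  B4 = {2, 4, 5}  B5 = {2, 5, 6}  B6 = {5, 6, 7}  B7 = {1, 5, 7}
Tree: B1–B2, B2–B3, B3–B4, B4–B5, B5–B6, B6–B7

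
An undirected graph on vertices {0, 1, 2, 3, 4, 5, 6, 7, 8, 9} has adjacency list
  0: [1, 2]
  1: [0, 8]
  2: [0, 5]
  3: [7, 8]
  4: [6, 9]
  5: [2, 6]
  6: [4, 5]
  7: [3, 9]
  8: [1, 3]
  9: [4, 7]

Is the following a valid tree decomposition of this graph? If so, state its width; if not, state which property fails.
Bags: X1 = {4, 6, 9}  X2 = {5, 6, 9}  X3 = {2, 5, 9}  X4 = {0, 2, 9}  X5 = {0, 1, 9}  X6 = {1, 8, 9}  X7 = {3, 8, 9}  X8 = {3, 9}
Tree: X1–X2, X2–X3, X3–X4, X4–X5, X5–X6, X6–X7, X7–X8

No — vertex 7 appears in no bag.

A tree decomposition must satisfy three properties: every vertex lies in some bag; for every edge, both endpoints lie together in some bag; and for every vertex, the bags containing it form a connected subtree. Here vertex 7 appears in no bag, so the decomposition is invalid.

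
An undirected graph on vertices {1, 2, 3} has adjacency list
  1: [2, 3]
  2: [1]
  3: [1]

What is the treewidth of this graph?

1

A width-1 tree decomposition is:
Bags: B1 = {1, 2}  B2 = {1, 3}
Tree: B1–B2
The largest bag has 2 vertices, giving width 1; this decomposition certifies tw(G) ≤ 1. G has an edge, so its treewidth is at least 1. Hence tw(G) = 1 exactly.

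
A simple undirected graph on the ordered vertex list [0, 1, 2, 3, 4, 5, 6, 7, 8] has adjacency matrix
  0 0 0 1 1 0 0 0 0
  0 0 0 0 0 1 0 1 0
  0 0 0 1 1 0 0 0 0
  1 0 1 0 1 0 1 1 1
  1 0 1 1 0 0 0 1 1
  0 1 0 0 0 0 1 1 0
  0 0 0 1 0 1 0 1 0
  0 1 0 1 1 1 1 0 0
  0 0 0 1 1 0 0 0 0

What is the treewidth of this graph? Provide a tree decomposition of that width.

Every bag has size at most 3, so the width is 3 − 1 = 2 and tw(G) ≤ 2. On the other hand G contains the 3-clique {1, 5, 7}. A clique must lie in a single bag of any decomposition, so no decomposition can have width below 2. The upper and lower bounds meet at 2, so that is the treewidth.

Treewidth 2.
One optimal decomposition is:
Bags: B1 = {3, 6, 7}  B2 = {3, 4, 7}  B3 = {5, 6, 7}  B4 = {3, 4, 8}  B5 = {2, 3, 4}  B6 = {1, 5, 7}  B7 = {0, 3, 4}
Tree: B1–B2, B1–B3, B2–B4, B4–B5, B3–B6, B4–B7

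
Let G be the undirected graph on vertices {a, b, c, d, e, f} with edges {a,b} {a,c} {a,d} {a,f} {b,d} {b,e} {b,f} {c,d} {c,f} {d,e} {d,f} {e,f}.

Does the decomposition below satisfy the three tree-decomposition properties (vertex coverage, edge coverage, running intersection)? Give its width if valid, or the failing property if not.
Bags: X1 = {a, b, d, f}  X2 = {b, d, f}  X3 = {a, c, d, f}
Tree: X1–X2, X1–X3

A tree decomposition must satisfy three properties: every vertex lies in some bag; for every edge, both endpoints lie together in some bag; and for every vertex, the bags containing it form a connected subtree. Here vertex e appears in no bag, so the decomposition is invalid.

No — vertex e appears in no bag.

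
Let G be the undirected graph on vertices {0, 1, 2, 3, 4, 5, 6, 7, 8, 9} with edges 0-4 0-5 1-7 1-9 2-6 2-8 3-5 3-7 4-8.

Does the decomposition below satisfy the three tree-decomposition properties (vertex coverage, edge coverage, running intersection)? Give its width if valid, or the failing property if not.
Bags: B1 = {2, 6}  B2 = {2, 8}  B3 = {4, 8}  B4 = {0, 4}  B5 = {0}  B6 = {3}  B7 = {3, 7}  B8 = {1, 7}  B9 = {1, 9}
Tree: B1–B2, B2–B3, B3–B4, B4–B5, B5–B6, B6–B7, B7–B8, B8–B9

No — vertex 5 appears in no bag.

A tree decomposition must satisfy three properties: every vertex lies in some bag; for every edge, both endpoints lie together in some bag; and for every vertex, the bags containing it form a connected subtree. Here vertex 5 appears in no bag, so the decomposition is invalid.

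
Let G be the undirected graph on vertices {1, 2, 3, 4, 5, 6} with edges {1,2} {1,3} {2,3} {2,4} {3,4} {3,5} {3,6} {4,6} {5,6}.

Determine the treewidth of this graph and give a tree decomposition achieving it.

Treewidth 2.
One optimal decomposition is:
Bags: B1 = {2, 3, 4}  B2 = {3, 4, 6}  B3 = {1, 2, 3}  B4 = {3, 5, 6}
Tree: B1–B2, B1–B3, B2–B4

Every bag has size at most 3, so the width is 3 − 1 = 2 and tw(G) ≤ 2. Conversely, {1, 2, 3} is a clique of size 3, and the vertices of any clique must share a bag in every tree decomposition; so some bag has ≥ 3 vertices and tw(G) ≥ 2. Hence tw(G) = 2 exactly.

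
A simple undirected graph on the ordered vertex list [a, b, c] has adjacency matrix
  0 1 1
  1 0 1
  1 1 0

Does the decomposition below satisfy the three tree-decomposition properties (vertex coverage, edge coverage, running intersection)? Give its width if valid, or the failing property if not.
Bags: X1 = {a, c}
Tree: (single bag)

A tree decomposition must satisfy three properties: every vertex lies in some bag; for every edge, both endpoints lie together in some bag; and for every vertex, the bags containing it form a connected subtree. Here vertex b appears in no bag, so the decomposition is invalid.

No — vertex b appears in no bag.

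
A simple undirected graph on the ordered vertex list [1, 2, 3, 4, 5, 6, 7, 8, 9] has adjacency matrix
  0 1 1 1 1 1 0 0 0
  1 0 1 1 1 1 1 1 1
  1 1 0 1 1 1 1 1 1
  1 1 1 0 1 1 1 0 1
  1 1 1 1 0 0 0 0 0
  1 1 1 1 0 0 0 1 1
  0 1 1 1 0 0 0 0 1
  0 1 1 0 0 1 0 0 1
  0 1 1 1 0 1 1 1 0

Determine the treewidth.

A width-4 tree decomposition is:
Bags: B1 = {2, 3, 4, 6, 9}  B2 = {1, 2, 3, 4, 6}  B3 = {2, 3, 4, 7, 9}  B4 = {1, 2, 3, 4, 5}  B5 = {2, 3, 6, 8, 9}
Tree: B1–B2, B1–B3, B2–B4, B1–B5
The largest bag has 5 vertices, giving width 4; this decomposition certifies tw(G) ≤ 4. On the other hand G contains the 5-clique {2, 3, 6, 8, 9}. A clique must lie in a single bag of any decomposition, so no decomposition can have width below 4. Hence tw(G) = 4 exactly.

4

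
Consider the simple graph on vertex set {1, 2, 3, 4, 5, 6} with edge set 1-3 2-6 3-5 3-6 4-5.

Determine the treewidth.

1

A width-1 tree decomposition is:
Bags: B1 = {3, 5}  B2 = {3, 6}  B3 = {4, 5}  B4 = {2, 6}  B5 = {1, 3}
Tree: B1–B2, B1–B3, B2–B4, B2–B5
Every bag has size at most 2, so the width is 2 − 1 = 1 and tw(G) ≤ 1. Since G has at least one edge (e.g. 3–5), it is not an edgeless graph, so tw(G) ≥ 1. Hence tw(G) = 1 exactly.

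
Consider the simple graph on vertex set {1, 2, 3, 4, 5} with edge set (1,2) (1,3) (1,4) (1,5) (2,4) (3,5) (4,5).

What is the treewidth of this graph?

2

A width-2 tree decomposition is:
Bags: B1 = {1, 4, 5}  B2 = {1, 2, 4}  B3 = {1, 3, 5}
Tree: B1–B2, B1–B3
The largest bag has 3 vertices, giving width 2; this decomposition certifies tw(G) ≤ 2. On the other hand G contains the 3-clique {1, 3, 5}. A clique must lie in a single bag of any decomposition, so no decomposition can have width below 2. Therefore the treewidth is 2.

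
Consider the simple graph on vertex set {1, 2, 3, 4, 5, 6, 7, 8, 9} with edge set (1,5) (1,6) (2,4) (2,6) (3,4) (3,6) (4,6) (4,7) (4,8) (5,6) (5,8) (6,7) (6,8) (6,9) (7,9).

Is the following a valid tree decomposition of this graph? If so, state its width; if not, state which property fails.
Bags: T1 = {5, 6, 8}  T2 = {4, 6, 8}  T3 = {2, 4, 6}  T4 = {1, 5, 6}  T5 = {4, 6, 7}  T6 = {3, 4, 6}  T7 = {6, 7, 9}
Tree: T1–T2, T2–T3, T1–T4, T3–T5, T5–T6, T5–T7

Vertex coverage: the bags together contain {1, 2, 3, 4, 5, 6, 7, 8, 9}, the full vertex set. Edge coverage: each edge of G has both endpoints in at least one bag. Running intersection: for every vertex, the bags containing it form a connected subtree. All three properties hold, so this is a valid tree decomposition of width max|bag| − 1 = 2, and hence tw(G) ≤ 2.

Yes; width 2.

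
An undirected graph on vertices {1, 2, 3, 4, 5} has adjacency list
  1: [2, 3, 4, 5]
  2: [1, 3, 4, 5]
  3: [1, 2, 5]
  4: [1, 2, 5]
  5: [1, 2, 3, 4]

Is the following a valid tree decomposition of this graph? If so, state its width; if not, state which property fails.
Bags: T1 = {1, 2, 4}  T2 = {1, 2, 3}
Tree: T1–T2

A tree decomposition must satisfy three properties: every vertex lies in some bag; for every edge, both endpoints lie together in some bag; and for every vertex, the bags containing it form a connected subtree. Here vertex 5 appears in no bag, so the decomposition is invalid.

No — vertex 5 appears in no bag.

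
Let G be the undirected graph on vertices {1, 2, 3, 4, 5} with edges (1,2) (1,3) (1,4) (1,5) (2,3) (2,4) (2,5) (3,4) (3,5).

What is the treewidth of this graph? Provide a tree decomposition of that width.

Treewidth 3.
Bags: B1 = {1, 2, 3, 4}  B2 = {1, 2, 3, 5}
Tree: B1–B2

Each bag holds 4 vertices, so the decomposition has width 3, which upper-bounds the treewidth. On the other hand G contains the 4-clique {1, 2, 3, 4}. A clique must lie in a single bag of any decomposition, so no decomposition can have width below 3. Combining the bounds, tw(G) = 3.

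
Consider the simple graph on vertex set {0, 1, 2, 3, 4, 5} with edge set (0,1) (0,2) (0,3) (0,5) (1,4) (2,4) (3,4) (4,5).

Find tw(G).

A width-2 tree decomposition is:
Bags: B1 = {0, 3, 4}  B2 = {0, 1, 4}  B3 = {0, 4, 5}  B4 = {0, 2, 4}
Tree: B1–B2, B2–B3, B3–B4
The largest bag has 3 vertices, giving width 2; this decomposition certifies tw(G) ≤ 2. The edges 3–0–1–4–3 form a cycle, so G is not a tree and its treewidth is at least 2. Hence tw(G) = 2 exactly.

2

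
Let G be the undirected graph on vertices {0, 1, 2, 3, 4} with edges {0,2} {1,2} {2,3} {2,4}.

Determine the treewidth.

1

A width-1 tree decomposition is:
Bags: B1 = {2, 3}  B2 = {2, 4}  B3 = {1, 2}  B4 = {0, 2}
Tree: B1–B2, B1–B3, B2–B4
Every bag has size at most 2, so the width is 2 − 1 = 1 and tw(G) ≤ 1. G has an edge, so its treewidth is at least 1. Hence tw(G) = 1 exactly.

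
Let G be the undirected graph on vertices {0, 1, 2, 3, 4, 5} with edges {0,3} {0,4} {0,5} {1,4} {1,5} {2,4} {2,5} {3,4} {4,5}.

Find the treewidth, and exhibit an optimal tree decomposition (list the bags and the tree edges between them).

Every bag has size at most 3, so the width is 3 − 1 = 2 and tw(G) ≤ 2. For the lower bound, the 3 vertices {0, 3, 4} are pairwise adjacent, and any tree decomposition puts a clique entirely inside one bag — forcing width ≥ 2. The upper and lower bounds meet at 2, so that is the treewidth.

Treewidth 2.
One such decomposition:
Bags: B1 = {0, 3, 4}  B2 = {0, 4, 5}  B3 = {2, 4, 5}  B4 = {1, 4, 5}
Tree: B1–B2, B2–B3, B2–B4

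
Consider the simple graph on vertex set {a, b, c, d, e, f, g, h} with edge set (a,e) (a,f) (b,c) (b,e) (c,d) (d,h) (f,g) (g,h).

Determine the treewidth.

A width-2 tree decomposition is:
Bags: B1 = {c, d, h}  B2 = {c, g, h}  B3 = {c, f, g}  B4 = {a, c, f}  B5 = {a, c, e}  B6 = {b, c, e}
Tree: B1–B2, B2–B3, B3–B4, B4–B5, B5–B6
Each bag holds 3 vertices, so the decomposition has width 2, which upper-bounds the treewidth. For the lower bound, G contains the cycle c–d–h–g–f–a–e–b–c, so G is not a forest; only forests have treewidth ≤ 1, hence tw(G) ≥ 2. Combining the bounds, tw(G) = 2.

2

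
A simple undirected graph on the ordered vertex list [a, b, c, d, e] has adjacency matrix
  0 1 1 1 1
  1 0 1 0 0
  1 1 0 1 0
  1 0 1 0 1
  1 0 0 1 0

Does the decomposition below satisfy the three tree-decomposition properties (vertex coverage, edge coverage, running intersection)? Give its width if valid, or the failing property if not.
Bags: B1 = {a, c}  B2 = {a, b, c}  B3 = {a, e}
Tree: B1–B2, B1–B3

A tree decomposition must satisfy three properties: every vertex lies in some bag; for every edge, both endpoints lie together in some bag; and for every vertex, the bags containing it form a connected subtree. Here vertex d appears in no bag, so the decomposition is invalid.

No — vertex d appears in no bag.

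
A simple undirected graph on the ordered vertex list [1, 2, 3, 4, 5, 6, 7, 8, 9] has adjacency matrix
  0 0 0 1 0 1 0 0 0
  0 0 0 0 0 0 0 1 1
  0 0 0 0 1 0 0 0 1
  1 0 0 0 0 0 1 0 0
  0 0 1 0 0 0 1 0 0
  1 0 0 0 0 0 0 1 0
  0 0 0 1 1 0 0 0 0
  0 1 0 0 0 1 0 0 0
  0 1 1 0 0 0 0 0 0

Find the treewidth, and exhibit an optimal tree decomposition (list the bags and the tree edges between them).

Treewidth 2.
One optimal decomposition is:
Bags: B1 = {2, 8, 9}  B2 = {3, 8, 9}  B3 = {3, 5, 8}  B4 = {5, 7, 8}  B5 = {4, 7, 8}  B6 = {1, 4, 8}  B7 = {1, 6, 8}
Tree: B1–B2, B2–B3, B3–B4, B4–B5, B5–B6, B6–B7

Each bag holds 3 vertices, so the decomposition has width 2, which upper-bounds the treewidth. The edges 8–2–9–3–5–7–4–1–6–8 form a cycle, so G is not a tree and its treewidth is at least 2. Therefore the treewidth is 2.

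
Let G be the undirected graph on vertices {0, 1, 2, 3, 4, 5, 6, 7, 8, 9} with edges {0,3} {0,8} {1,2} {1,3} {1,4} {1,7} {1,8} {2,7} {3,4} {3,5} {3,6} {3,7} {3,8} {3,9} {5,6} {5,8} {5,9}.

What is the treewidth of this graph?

2

A width-2 tree decomposition is:
Bags: B1 = {0, 3, 8}  B2 = {1, 3, 8}  B3 = {1, 3, 4}  B4 = {1, 3, 7}  B5 = {3, 5, 8}  B6 = {3, 5, 9}  B7 = {1, 2, 7}  B8 = {3, 5, 6}
Tree: B1–B2, B2–B3, B2–B4, B1–B5, B5–B6, B4–B7, B5–B8
The largest bag has 3 vertices, giving width 2; this decomposition certifies tw(G) ≤ 2. Conversely, {1, 2, 7} is a clique of size 3, and the vertices of any clique must share a bag in every tree decomposition; so some bag has ≥ 3 vertices and tw(G) ≥ 2. The upper and lower bounds meet at 2, so that is the treewidth.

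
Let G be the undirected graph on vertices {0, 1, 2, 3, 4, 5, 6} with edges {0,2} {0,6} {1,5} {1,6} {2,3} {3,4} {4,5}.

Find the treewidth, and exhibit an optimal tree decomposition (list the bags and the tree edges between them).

Every bag has size at most 3, so the width is 3 − 1 = 2 and tw(G) ≤ 2. For the lower bound, G contains the cycle 4–3–2–0–6–1–5–4, so G is not a forest; only forests have treewidth ≤ 1, hence tw(G) ≥ 2. The upper and lower bounds meet at 2, so that is the treewidth.

Treewidth 2.
One optimal decomposition is:
Bags: B1 = {2, 3, 4}  B2 = {0, 2, 4}  B3 = {0, 4, 6}  B4 = {1, 4, 6}  B5 = {1, 4, 5}
Tree: B1–B2, B2–B3, B3–B4, B4–B5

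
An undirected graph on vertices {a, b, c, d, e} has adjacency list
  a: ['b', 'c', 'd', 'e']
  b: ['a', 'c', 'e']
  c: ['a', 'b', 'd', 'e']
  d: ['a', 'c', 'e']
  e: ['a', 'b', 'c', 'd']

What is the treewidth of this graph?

A width-3 tree decomposition is:
Bags: B1 = {a, c, d, e}  B2 = {a, b, c, e}
Tree: B1–B2
The largest bag has 4 vertices, giving width 3; this decomposition certifies tw(G) ≤ 3. On the other hand G contains the 4-clique {a, c, d, e}. A clique must lie in a single bag of any decomposition, so no decomposition can have width below 3. Combining the bounds, tw(G) = 3.

3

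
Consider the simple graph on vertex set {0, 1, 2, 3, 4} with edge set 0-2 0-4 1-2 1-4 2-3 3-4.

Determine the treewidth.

2

A width-2 tree decomposition is:
Bags: B1 = {2, 3, 4}  B2 = {1, 2, 4}  B3 = {0, 2, 4}
Tree: B1–B2, B2–B3
Each bag holds 3 vertices, so the decomposition has width 2, which upper-bounds the treewidth. For the lower bound, G contains the cycle 3–2–1–4–3, so G is not a forest; only forests have treewidth ≤ 1, hence tw(G) ≥ 2. Therefore the treewidth is 2.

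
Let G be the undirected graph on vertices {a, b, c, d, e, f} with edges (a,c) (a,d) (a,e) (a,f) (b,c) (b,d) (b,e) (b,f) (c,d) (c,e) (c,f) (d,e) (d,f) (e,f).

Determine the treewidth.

A width-4 tree decomposition is:
Bags: B1 = {b, c, d, e, f}  B2 = {a, c, d, e, f}
Tree: B1–B2
The largest bag has 5 vertices, giving width 4; this decomposition certifies tw(G) ≤ 4. For the lower bound, the 5 vertices {a, c, d, e, f} are pairwise adjacent, and any tree decomposition puts a clique entirely inside one bag — forcing width ≥ 4. Therefore the treewidth is 4.

4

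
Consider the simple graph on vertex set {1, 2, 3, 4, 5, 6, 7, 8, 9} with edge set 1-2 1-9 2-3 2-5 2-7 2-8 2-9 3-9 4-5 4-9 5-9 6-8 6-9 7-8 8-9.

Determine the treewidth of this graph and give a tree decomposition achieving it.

Treewidth 2.
One optimal decomposition is:
Bags: B1 = {2, 8, 9}  B2 = {6, 8, 9}  B3 = {1, 2, 9}  B4 = {2, 5, 9}  B5 = {2, 3, 9}  B6 = {4, 5, 9}  B7 = {2, 7, 8}
Tree: B1–B2, B1–B3, B1–B4, B3–B5, B4–B6, B1–B7

Every bag has size at most 3, so the width is 3 − 1 = 2 and tw(G) ≤ 2. On the other hand G contains the 3-clique {2, 8, 9}. A clique must lie in a single bag of any decomposition, so no decomposition can have width below 2. The upper and lower bounds meet at 2, so that is the treewidth.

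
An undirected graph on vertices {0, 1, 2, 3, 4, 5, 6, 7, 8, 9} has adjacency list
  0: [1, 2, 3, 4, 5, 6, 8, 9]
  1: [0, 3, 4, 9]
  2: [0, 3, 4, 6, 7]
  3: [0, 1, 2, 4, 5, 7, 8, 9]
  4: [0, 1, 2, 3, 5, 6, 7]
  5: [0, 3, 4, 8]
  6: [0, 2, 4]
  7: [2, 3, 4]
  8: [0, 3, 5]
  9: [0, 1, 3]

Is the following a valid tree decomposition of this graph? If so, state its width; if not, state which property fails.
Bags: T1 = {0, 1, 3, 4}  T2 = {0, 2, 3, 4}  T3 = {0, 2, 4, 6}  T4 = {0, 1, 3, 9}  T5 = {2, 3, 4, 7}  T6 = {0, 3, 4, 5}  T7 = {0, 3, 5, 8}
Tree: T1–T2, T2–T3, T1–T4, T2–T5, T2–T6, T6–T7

Yes; width 3.

Checking the three conditions: (i) the bags cover all of {0, 1, 2, 3, 4, 5, 6, 7, 8, 9}; (ii) for each edge, some bag contains both endpoints; (iii) the bags containing any fixed vertex form a subtree. All hold, so the decomposition is valid with width 4 − 1 = 3.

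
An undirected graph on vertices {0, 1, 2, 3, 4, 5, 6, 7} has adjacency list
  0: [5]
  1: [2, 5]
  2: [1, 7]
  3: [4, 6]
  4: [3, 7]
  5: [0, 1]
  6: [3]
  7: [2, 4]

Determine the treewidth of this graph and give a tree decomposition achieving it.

The largest bag has 2 vertices, giving width 1; this decomposition certifies tw(G) ≤ 1. Since G has at least one edge (e.g. 6–3), it is not an edgeless graph, so tw(G) ≥ 1. Therefore the treewidth is 1.

Treewidth 1.
One optimal decomposition is:
Bags: B1 = {3, 6}  B2 = {3, 4}  B3 = {4, 7}  B4 = {2, 7}  B5 = {1, 2}  B6 = {1, 5}  B7 = {0, 5}
Tree: B1–B2, B2–B3, B3–B4, B4–B5, B5–B6, B6–B7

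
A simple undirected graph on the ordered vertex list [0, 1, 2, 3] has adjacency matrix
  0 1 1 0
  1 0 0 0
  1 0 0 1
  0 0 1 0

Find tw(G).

A width-1 tree decomposition is:
Bags: B1 = {0, 1}  B2 = {0, 2}  B3 = {2, 3}
Tree: B1–B2, B2–B3
Every bag has size at most 2, so the width is 2 − 1 = 1 and tw(G) ≤ 1. Since G has at least one edge (e.g. 0–1), it is not an edgeless graph, so tw(G) ≥ 1. Therefore the treewidth is 1.

1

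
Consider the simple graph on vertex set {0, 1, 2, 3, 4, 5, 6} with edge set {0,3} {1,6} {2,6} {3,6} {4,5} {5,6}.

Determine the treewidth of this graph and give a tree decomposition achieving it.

Treewidth 1.
One optimal decomposition is:
Bags: B1 = {3, 6}  B2 = {5, 6}  B3 = {4, 5}  B4 = {1, 6}  B5 = {0, 3}  B6 = {2, 6}
Tree: B1–B2, B2–B3, B2–B4, B1–B5, B4–B6

Each bag holds 2 vertices, so the decomposition has width 1, which upper-bounds the treewidth. Any graph with an edge has treewidth ≥ 1, and G has the edge 6–3. Hence tw(G) = 1 exactly.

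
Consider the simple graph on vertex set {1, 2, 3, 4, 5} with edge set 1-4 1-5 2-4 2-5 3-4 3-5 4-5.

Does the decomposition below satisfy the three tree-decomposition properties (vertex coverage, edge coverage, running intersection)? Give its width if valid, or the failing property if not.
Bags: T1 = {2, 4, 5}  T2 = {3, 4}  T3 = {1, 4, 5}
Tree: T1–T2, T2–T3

No — edge (5,3) lies in no bag.

A tree decomposition must satisfy three properties: every vertex lies in some bag; for every edge, both endpoints lie together in some bag; and for every vertex, the bags containing it form a connected subtree. Here edge (5,3) lies in no bag, so the decomposition is invalid.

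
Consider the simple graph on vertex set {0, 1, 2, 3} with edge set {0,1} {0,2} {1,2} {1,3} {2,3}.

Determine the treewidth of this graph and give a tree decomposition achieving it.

The largest bag has 3 vertices, giving width 2; this decomposition certifies tw(G) ≤ 2. On the other hand G contains the 3-clique {0, 1, 2}. A clique must lie in a single bag of any decomposition, so no decomposition can have width below 2. The upper and lower bounds meet at 2, so that is the treewidth.

Treewidth 2.
Bags: B1 = {1, 2, 3}  B2 = {0, 1, 2}
Tree: B1–B2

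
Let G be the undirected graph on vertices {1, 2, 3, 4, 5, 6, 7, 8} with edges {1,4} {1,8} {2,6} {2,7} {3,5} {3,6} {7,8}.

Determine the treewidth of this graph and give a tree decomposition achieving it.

The largest bag has 2 vertices, giving width 1; this decomposition certifies tw(G) ≤ 1. Any graph with an edge has treewidth ≥ 1, and G has the edge 5–3. Therefore the treewidth is 1.

Treewidth 1.
One such decomposition:
Bags: B1 = {3, 5}  B2 = {3, 6}  B3 = {2, 6}  B4 = {2, 7}  B5 = {7, 8}  B6 = {1, 8}  B7 = {1, 4}
Tree: B1–B2, B2–B3, B3–B4, B4–B5, B5–B6, B6–B7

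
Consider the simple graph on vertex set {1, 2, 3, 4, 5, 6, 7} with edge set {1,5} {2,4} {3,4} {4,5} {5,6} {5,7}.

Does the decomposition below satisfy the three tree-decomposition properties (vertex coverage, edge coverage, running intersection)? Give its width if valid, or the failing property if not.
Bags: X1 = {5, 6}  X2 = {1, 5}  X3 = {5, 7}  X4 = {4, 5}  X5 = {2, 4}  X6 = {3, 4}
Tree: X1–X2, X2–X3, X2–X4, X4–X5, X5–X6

Yes; width 1.

Vertex coverage: the bags together contain {1, 2, 3, 4, 5, 6, 7}, the full vertex set. Edge coverage: each edge of G has both endpoints in at least one bag. Running intersection: for every vertex, the bags containing it form a connected subtree. All three properties hold, so this is a valid tree decomposition of width max|bag| − 1 = 1, and hence tw(G) ≤ 1.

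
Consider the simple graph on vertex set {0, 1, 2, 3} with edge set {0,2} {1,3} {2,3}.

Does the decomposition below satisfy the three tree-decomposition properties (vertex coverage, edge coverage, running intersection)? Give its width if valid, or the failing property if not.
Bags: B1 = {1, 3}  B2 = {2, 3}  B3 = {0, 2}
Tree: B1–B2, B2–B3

Checking the three conditions: (i) the bags cover all of {0, 1, 2, 3}; (ii) for each edge, some bag contains both endpoints; (iii) the bags containing any fixed vertex form a subtree. All hold, so the decomposition is valid with width 2 − 1 = 1.

Yes; width 1.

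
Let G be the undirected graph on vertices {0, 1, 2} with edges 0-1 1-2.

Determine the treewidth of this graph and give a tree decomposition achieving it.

Each bag holds 2 vertices, so the decomposition has width 1, which upper-bounds the treewidth. Any graph with an edge has treewidth ≥ 1, and G has the edge 2–1. Therefore the treewidth is 1.

Treewidth 1.
One optimal decomposition is:
Bags: B1 = {1, 2}  B2 = {0, 1}
Tree: B1–B2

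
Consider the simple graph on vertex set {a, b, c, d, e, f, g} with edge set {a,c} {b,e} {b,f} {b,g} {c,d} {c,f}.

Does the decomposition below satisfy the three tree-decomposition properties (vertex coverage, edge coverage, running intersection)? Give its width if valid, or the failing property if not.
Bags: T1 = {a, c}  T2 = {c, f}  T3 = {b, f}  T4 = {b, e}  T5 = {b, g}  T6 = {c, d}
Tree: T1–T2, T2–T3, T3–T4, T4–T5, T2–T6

Yes; width 1.

Every vertex of G appears in some bag (union = {a, b, c, d, e, f, g}); every edge is covered by a bag; and for each vertex v the set of bags containing v is connected in the bag tree. The decomposition is therefore valid. The largest bag has 2 vertices, so the width is 1.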